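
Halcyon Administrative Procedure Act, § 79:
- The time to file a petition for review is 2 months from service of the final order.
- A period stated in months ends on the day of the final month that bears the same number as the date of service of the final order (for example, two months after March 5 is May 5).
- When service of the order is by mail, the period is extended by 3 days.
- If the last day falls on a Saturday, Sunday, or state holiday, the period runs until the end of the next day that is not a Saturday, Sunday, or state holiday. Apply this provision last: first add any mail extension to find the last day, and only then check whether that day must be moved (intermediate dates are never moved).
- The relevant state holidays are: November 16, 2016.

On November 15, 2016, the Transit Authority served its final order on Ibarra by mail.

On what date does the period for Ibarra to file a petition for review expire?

2 months after November 15, 2016 is January 15, 2017.
Service was by mail, adding 3 days: January 15, 2017 + 3 days = January 18, 2017.
January 18, 2017 is a Wednesday and not a state holiday, so no extension applies.

January 18, 2017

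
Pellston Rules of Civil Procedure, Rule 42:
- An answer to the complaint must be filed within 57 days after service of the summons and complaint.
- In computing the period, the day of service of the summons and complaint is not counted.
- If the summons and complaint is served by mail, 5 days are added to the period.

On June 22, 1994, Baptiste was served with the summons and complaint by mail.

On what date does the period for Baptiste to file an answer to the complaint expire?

57 days after June 22, 1994 is August 18, 1994.
Service was by mail, adding 5 days: August 18, 1994 + 5 days = August 23, 1994.

August 23, 1994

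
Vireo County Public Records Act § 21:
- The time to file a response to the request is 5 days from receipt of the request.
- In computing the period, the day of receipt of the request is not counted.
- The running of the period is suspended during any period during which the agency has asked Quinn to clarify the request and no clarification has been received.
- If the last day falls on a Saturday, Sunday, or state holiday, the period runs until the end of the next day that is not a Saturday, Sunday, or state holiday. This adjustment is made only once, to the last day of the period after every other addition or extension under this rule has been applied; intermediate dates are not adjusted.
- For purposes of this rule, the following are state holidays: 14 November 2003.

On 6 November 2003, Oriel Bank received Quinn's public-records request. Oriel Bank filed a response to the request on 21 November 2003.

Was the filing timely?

5 days after 6 November 2003 is November 11, 2003.
November 11, 2003 is a Tuesday and not a state holiday, so no extension applies.
The deadline is November 11, 2003; the filing on November 21, 2003 is after that date.

No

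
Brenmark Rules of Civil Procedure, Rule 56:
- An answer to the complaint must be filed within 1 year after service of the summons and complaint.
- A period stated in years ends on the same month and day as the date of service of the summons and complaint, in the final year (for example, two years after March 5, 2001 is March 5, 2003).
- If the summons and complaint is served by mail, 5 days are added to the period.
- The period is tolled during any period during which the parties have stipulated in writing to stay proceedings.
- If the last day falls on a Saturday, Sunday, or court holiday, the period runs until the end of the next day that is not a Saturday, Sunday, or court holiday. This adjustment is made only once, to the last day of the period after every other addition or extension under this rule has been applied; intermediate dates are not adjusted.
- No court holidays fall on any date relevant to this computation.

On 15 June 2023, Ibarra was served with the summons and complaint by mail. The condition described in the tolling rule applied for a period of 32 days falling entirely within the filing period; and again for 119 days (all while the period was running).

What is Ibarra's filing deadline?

1 year after 15 June 2023 is June 15, 2024.
Service was by mail, adding 5 days: June 15, 2024 + 5 days = June 20, 2024.
Tolling adds 32 days: June 20, 2024 + 32 days = July 22, 2024.
Tolling adds 119 days: July 22, 2024 + 119 days = November 18, 2024.
November 18, 2024 is a Monday and not a court holiday, so no extension applies.

November 18, 2024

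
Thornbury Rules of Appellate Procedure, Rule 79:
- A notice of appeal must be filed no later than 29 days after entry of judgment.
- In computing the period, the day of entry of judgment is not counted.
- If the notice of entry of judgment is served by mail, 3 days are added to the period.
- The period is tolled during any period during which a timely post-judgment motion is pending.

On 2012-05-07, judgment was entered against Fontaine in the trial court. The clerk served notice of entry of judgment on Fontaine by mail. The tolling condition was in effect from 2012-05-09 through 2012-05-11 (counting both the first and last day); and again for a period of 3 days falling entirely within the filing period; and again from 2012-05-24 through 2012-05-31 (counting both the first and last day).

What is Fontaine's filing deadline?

June 22, 2012

29 days after 2012-05-07 is June 5, 2012.
Service was by mail, adding 3 days: June 5, 2012 + 3 days = June 8, 2012.
From May 9, 2012 through May 11, 2012 inclusive is 3 days; tolling adds 3 days: June 8, 2012 + 3 days = June 11, 2012.
Tolling adds 3 days: June 11, 2012 + 3 days = June 14, 2012.
From May 24, 2012 through May 31, 2012 inclusive is 8 days; tolling adds 8 days: June 14, 2012 + 8 days = June 22, 2012.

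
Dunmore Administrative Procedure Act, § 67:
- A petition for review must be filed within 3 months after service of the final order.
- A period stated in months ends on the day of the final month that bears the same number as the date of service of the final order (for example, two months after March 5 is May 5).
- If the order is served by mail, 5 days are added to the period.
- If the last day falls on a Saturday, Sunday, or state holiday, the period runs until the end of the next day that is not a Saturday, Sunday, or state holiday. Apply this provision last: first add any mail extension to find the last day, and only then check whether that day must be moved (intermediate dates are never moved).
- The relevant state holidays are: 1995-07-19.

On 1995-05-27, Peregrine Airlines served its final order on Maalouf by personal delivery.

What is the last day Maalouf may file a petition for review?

3 months after 1995-05-27 is August 27, 1995.
Service was not by mail, so no mail extension applies.
August 27, 1995 is Sunday. The next qualifying day is August 28, 1995.

August 28, 1995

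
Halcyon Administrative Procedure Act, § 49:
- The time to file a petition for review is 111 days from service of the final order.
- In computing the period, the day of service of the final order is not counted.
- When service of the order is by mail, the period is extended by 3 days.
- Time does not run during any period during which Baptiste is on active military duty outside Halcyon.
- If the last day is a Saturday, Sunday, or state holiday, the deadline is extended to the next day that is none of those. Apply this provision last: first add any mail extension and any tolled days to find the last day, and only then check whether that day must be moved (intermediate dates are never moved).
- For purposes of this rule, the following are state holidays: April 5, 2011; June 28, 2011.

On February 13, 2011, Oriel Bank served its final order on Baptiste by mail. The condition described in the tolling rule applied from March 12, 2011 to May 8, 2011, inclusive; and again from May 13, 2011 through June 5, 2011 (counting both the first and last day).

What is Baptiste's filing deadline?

August 29, 2011

111 days after February 13, 2011 is June 4, 2011.
Service was by mail, adding 3 days: June 4, 2011 + 3 days = June 7, 2011.
From March 12, 2011 through May 8, 2011 inclusive is 58 days; tolling adds 58 days: June 7, 2011 + 58 days = August 4, 2011.
From May 13, 2011 through June 5, 2011 inclusive is 24 days; tolling adds 24 days: August 4, 2011 + 24 days = August 28, 2011.
August 28, 2011 is Sunday. The next qualifying day is August 29, 2011.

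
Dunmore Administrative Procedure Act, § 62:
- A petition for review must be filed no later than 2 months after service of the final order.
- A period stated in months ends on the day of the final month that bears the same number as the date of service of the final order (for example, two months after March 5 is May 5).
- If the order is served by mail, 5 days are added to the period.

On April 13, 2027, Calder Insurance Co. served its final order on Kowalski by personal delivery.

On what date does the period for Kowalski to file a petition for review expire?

2 months after April 13, 2027 is June 13, 2027.
Service was not by mail, so no mail extension applies.

June 13, 2027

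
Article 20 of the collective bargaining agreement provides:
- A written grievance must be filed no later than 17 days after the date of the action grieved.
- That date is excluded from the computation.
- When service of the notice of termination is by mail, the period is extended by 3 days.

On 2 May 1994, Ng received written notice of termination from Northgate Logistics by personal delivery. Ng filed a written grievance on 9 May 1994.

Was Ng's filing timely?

17 days after 2 May 1994 is May 19, 1994.
Service was not by mail, so no mail extension applies.
The deadline is May 19, 1994; the filing on May 9, 1994 is on or before that date.

Yes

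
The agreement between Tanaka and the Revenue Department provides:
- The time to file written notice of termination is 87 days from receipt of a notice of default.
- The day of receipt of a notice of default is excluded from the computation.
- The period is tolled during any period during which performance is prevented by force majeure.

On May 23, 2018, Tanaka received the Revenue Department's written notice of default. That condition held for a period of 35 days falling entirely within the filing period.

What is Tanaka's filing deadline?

September 22, 2018

87 days after May 23, 2018 is August 18, 2018.
Tolling adds 35 days: August 18, 2018 + 35 days = September 22, 2018.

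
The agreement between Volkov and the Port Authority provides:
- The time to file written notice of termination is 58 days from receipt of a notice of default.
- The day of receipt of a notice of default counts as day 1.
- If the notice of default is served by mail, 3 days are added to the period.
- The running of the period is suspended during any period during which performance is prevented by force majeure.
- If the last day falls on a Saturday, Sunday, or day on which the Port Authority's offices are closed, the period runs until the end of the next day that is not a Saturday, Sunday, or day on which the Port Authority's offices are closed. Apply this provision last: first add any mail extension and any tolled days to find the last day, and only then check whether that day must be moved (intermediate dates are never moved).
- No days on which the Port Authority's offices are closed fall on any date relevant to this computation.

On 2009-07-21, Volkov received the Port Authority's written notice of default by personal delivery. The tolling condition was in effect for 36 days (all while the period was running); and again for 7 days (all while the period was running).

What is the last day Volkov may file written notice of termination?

October 29, 2009

Counting 2009-07-21 as day 1, day 58 is September 16, 2009.
Service was not by mail, so no mail extension applies.
Tolling adds 36 days: September 16, 2009 + 36 days = October 22, 2009.
Tolling adds 7 days: October 22, 2009 + 7 days = October 29, 2009.
October 29, 2009 is a Thursday and not a day on which the Port Authority's offices are closed, so no extension applies.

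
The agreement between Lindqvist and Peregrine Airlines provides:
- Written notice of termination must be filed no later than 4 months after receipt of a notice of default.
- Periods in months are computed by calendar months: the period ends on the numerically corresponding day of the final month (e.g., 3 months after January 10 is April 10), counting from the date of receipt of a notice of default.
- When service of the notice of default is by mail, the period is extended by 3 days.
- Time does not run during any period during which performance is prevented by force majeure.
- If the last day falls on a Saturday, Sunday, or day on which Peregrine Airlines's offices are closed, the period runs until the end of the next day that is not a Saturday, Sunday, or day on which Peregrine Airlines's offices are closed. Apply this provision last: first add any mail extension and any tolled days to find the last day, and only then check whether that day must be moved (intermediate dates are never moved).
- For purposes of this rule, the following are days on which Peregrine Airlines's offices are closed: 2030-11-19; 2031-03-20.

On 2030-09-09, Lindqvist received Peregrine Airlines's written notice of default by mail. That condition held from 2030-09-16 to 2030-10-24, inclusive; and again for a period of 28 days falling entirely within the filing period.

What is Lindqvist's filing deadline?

4 months after 2030-09-09 is January 9, 2031.
Service was by mail, adding 3 days: January 9, 2031 + 3 days = January 12, 2031.
From September 16, 2030 through October 24, 2030 inclusive is 39 days; tolling adds 39 days: January 12, 2031 + 39 days = February 20, 2031.
Tolling adds 28 days: February 20, 2031 + 28 days = March 20, 2031.
March 20, 2031 is a listed holiday. The next qualifying day is March 21, 2031.

March 21, 2031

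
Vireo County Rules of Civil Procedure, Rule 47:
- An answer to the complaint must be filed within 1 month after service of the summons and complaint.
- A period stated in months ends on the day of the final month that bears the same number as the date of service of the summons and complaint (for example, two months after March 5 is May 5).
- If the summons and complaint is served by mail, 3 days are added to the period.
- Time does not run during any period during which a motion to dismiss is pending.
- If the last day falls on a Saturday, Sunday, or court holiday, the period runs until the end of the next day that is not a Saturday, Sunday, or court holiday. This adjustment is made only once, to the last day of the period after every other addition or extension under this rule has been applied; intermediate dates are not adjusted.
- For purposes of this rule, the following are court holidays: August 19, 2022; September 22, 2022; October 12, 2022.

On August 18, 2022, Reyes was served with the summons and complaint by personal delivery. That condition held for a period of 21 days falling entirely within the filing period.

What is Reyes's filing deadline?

1 month after August 18, 2022 is September 18, 2022.
Service was not by mail, so no mail extension applies.
Tolling adds 21 days: September 18, 2022 + 21 days = October 9, 2022.
October 9, 2022 is Sunday. The next qualifying day is October 10, 2022.

October 10, 2022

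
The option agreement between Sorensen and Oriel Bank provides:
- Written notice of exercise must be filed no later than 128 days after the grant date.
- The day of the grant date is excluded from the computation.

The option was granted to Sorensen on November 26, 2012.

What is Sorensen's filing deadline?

128 days after November 26, 2012 is April 3, 2013.

April 3, 2013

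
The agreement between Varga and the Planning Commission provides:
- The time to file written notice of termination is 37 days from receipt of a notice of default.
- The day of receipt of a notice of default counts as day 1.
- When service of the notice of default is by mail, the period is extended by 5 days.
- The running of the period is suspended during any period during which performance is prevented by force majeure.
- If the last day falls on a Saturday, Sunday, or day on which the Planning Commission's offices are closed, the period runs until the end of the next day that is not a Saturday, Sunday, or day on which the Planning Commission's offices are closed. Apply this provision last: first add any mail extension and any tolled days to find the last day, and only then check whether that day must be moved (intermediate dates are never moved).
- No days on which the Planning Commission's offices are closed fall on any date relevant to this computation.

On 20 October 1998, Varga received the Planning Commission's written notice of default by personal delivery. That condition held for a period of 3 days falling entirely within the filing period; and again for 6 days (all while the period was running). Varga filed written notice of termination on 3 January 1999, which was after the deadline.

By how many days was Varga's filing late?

Counting 20 October 1998 as day 1, day 37 is November 25, 1998.
Service was not by mail, so no mail extension applies.
Tolling adds 3 days: November 25, 1998 + 3 days = November 28, 1998.
Tolling adds 6 days: November 28, 1998 + 6 days = December 4, 1998.
December 4, 1998 is a Friday and not a day on which the Planning Commission's offices are closed, so no extension applies.
The deadline is December 4, 1998; from December 4, 1998 to January 3, 1999 is 30 days.

30 days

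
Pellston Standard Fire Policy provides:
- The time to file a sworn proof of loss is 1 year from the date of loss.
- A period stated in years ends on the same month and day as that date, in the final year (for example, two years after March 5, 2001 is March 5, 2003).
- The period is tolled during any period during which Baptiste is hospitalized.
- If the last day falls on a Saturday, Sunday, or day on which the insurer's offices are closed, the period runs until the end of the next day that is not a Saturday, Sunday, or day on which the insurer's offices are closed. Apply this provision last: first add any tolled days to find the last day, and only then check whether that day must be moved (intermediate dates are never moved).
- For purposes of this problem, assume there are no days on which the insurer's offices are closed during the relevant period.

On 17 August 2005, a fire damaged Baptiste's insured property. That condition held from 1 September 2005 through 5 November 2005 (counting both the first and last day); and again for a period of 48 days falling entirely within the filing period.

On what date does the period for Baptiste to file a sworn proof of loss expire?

1 year after 17 August 2005 is August 17, 2006.
From September 1, 2005 through November 5, 2005 inclusive is 66 days; tolling adds 66 days: August 17, 2006 + 66 days = October 22, 2006.
Tolling adds 48 days: October 22, 2006 + 48 days = December 9, 2006.
December 9, 2006 is Saturday; December 10, 2006 is Sunday. The next qualifying day is December 11, 2006.

December 11, 2006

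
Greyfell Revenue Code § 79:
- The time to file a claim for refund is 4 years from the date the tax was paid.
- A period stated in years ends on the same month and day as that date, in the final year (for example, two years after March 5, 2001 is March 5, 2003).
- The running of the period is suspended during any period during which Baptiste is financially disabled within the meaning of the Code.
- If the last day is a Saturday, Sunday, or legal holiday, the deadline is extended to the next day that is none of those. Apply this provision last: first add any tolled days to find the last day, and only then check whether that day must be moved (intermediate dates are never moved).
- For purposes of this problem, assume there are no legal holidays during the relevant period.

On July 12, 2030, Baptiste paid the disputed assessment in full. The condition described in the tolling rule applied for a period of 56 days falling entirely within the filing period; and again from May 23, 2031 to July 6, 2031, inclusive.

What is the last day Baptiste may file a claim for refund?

October 23, 2034

4 years after July 12, 2030 is July 12, 2034.
Tolling adds 56 days: July 12, 2034 + 56 days = September 6, 2034.
From May 23, 2031 through July 6, 2031 inclusive is 45 days; tolling adds 45 days: September 6, 2034 + 45 days = October 21, 2034.
October 21, 2034 is Saturday; October 22, 2034 is Sunday. The next qualifying day is October 23, 2034.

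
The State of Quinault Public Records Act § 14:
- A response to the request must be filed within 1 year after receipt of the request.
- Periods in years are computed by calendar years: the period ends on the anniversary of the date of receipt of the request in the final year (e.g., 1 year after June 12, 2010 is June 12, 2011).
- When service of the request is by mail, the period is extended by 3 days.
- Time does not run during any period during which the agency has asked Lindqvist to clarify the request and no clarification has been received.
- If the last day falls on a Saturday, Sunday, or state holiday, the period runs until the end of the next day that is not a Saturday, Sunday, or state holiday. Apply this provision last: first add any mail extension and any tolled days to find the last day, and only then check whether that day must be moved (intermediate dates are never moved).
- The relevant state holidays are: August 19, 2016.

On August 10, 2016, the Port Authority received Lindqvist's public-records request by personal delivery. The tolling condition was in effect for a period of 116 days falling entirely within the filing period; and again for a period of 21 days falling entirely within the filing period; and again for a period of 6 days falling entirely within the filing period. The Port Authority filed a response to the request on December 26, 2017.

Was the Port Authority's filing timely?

Yes

1 year after August 10, 2016 is August 10, 2017.
Service was not by mail, so no mail extension applies.
Tolling adds 116 days: August 10, 2017 + 116 days = December 4, 2017.
Tolling adds 21 days: December 4, 2017 + 21 days = December 25, 2017.
Tolling adds 6 days: December 25, 2017 + 6 days = December 31, 2017.
December 31, 2017 is Sunday. The next qualifying day is January 1, 2018.
The deadline is January 1, 2018; the filing on December 26, 2017 is on or before that date.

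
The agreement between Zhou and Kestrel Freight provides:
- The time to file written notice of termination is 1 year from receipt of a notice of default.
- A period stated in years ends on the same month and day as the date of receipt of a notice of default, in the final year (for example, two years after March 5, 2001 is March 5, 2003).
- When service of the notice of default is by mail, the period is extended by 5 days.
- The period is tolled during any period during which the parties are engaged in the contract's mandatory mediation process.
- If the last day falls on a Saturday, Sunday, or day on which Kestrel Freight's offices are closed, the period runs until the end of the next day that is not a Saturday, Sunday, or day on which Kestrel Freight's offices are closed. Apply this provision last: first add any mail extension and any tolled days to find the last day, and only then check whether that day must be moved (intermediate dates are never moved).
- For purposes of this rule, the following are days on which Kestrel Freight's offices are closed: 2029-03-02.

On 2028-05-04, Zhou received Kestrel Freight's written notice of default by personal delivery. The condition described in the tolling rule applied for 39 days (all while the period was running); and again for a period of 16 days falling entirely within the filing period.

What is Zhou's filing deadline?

1 year after 2028-05-04 is May 4, 2029.
Service was not by mail, so no mail extension applies.
Tolling adds 39 days: May 4, 2029 + 39 days = June 12, 2029.
Tolling adds 16 days: June 12, 2029 + 16 days = June 28, 2029.
June 28, 2029 is a Thursday and not a day on which Kestrel Freight's offices are closed, so no extension applies.

June 28, 2029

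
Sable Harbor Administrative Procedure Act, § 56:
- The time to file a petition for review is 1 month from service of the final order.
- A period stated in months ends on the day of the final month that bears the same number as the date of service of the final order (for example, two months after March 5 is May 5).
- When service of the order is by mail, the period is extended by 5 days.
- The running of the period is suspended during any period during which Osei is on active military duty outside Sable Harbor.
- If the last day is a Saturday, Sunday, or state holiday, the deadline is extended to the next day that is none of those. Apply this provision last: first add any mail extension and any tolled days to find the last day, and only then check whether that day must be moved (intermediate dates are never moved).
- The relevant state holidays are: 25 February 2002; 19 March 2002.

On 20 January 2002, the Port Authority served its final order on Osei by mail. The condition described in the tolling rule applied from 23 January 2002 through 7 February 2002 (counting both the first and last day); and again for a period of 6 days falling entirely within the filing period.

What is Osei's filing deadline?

1 month after 20 January 2002 is February 20, 2002.
Service was by mail, adding 5 days: February 20, 2002 + 5 days = February 25, 2002.
From January 23, 2002 through February 7, 2002 inclusive is 16 days; tolling adds 16 days: February 25, 2002 + 16 days = March 13, 2002.
Tolling adds 6 days: March 13, 2002 + 6 days = March 19, 2002.
March 19, 2002 is a listed holiday. The next qualifying day is March 20, 2002.

March 20, 2002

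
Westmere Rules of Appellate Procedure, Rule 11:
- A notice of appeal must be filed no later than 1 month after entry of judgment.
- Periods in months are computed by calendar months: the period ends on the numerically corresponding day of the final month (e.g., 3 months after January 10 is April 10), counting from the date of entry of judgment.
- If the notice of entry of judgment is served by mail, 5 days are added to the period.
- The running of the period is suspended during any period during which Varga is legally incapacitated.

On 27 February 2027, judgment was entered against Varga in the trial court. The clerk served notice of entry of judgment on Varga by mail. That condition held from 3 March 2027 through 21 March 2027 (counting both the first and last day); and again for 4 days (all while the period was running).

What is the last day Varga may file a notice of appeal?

April 24, 2027

1 month after 27 February 2027 is March 27, 2027.
Service was by mail, adding 5 days: March 27, 2027 + 5 days = April 1, 2027.
From March 3, 2027 through March 21, 2027 inclusive is 19 days; tolling adds 19 days: April 1, 2027 + 19 days = April 20, 2027.
Tolling adds 4 days: April 20, 2027 + 4 days = April 24, 2027.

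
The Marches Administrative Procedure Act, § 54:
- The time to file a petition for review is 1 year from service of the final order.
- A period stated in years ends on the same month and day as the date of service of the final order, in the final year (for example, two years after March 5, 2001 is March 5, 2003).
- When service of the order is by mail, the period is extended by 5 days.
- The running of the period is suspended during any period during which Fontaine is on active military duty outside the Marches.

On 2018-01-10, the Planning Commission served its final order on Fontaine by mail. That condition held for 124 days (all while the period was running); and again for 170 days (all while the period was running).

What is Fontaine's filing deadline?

1 year after 2018-01-10 is January 10, 2019.
Service was by mail, adding 5 days: January 10, 2019 + 5 days = January 15, 2019.
Tolling adds 124 days: January 15, 2019 + 124 days = May 19, 2019.
Tolling adds 170 days: May 19, 2019 + 170 days = November 5, 2019.

November 5, 2019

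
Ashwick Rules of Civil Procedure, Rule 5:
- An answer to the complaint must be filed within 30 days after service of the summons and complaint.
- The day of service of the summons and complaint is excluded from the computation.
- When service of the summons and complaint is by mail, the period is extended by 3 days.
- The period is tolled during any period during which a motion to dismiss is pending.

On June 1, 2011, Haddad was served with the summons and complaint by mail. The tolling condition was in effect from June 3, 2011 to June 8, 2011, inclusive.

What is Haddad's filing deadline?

July 10, 2011

30 days after June 1, 2011 is July 1, 2011.
Service was by mail, adding 3 days: July 1, 2011 + 3 days = July 4, 2011.
From June 3, 2011 through June 8, 2011 inclusive is 6 days; tolling adds 6 days: July 4, 2011 + 6 days = July 10, 2011.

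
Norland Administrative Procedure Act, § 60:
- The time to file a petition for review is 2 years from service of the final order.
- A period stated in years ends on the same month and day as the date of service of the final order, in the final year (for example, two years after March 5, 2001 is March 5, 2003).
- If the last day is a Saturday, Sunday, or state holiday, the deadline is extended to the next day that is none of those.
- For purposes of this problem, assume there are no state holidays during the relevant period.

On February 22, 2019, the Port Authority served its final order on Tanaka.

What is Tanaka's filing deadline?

February 22, 2021

2 years after February 22, 2019 is February 22, 2021.
February 22, 2021 is a Monday and not a state holiday, so no extension applies.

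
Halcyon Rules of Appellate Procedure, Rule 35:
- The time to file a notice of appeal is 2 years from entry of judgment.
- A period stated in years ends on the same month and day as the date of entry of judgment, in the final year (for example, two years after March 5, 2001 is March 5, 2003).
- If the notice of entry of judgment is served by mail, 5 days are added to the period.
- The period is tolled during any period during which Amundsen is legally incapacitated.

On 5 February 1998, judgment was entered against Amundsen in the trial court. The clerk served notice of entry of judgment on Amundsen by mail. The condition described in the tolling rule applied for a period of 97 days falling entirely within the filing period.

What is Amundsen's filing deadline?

May 17, 2000

2 years after 5 February 1998 is February 5, 2000.
Service was by mail, adding 5 days: February 5, 2000 + 5 days = February 10, 2000.
Tolling adds 97 days: February 10, 2000 + 97 days = May 17, 2000.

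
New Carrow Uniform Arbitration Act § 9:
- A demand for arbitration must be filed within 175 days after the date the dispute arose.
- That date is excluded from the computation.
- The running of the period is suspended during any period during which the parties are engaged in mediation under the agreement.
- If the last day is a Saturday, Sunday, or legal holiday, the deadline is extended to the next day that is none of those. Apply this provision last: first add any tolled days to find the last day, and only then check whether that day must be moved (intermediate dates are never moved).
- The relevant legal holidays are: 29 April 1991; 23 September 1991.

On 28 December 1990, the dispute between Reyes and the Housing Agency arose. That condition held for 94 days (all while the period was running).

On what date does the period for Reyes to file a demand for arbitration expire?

175 days after 28 December 1990 is June 21, 1991.
Tolling adds 94 days: June 21, 1991 + 94 days = September 23, 1991.
September 23, 1991 is a listed holiday. The next qualifying day is September 24, 1991.

September 24, 1991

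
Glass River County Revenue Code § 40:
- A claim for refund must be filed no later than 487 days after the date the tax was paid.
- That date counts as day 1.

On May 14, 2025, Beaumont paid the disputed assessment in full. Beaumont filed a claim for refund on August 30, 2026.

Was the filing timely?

Yes

Counting May 14, 2025 as day 1, day 487 is September 12, 2026.
The deadline is September 12, 2026; the filing on August 30, 2026 is on or before that date.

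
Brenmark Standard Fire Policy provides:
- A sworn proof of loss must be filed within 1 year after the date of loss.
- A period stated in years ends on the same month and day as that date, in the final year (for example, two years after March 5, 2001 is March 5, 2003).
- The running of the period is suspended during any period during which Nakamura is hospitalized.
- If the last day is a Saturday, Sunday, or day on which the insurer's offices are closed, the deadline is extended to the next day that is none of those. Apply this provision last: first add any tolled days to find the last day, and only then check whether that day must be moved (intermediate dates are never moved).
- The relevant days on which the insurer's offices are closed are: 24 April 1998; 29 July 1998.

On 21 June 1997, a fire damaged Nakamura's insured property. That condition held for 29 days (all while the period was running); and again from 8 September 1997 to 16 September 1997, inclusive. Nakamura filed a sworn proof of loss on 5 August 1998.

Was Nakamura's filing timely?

1 year after 21 June 1997 is June 21, 1998.
Tolling adds 29 days: June 21, 1998 + 29 days = July 20, 1998.
From September 8, 1997 through September 16, 1997 inclusive is 9 days; tolling adds 9 days: July 20, 1998 + 9 days = July 29, 1998.
July 29, 1998 is a listed holiday. The next qualifying day is July 30, 1998.
The deadline is July 30, 1998; the filing on August 5, 1998 is after that date.

No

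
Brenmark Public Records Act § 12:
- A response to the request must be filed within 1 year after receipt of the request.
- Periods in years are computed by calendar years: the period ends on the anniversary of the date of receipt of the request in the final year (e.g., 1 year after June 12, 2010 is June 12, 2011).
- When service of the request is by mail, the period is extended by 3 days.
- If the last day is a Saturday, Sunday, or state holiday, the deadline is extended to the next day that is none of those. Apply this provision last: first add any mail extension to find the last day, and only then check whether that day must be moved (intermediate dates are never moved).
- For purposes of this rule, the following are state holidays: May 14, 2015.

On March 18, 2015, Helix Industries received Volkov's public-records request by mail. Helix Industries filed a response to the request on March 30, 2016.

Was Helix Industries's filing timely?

No

1 year after March 18, 2015 is March 18, 2016.
Service was by mail, adding 3 days: March 18, 2016 + 3 days = March 21, 2016.
March 21, 2016 is a Monday and not a state holiday, so no extension applies.
The deadline is March 21, 2016; the filing on March 30, 2016 is after that date.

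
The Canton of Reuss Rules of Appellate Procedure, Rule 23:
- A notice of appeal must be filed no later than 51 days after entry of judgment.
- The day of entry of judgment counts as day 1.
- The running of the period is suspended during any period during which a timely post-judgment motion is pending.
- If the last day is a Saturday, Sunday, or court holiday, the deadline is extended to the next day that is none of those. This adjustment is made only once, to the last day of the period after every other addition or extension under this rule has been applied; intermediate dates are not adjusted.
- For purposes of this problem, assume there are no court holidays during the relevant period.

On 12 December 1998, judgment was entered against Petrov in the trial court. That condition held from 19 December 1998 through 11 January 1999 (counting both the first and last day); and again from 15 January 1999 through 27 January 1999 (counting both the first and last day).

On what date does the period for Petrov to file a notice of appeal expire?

March 9, 1999

Counting 12 December 1998 as day 1, day 51 is January 31, 1999.
From December 19, 1998 through January 11, 1999 inclusive is 24 days; tolling adds 24 days: January 31, 1999 + 24 days = February 24, 1999.
From January 15, 1999 through January 27, 1999 inclusive is 13 days; tolling adds 13 days: February 24, 1999 + 13 days = March 9, 1999.
March 9, 1999 is a Tuesday and not a court holiday, so no extension applies.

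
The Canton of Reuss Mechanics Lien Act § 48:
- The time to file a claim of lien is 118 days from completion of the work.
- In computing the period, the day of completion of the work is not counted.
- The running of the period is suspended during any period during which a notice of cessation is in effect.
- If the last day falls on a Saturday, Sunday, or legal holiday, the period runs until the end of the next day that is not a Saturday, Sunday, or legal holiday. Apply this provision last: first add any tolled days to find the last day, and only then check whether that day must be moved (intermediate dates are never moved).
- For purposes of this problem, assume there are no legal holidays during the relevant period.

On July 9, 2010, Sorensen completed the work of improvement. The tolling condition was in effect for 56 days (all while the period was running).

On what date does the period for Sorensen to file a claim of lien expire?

118 days after July 9, 2010 is November 4, 2010.
Tolling adds 56 days: November 4, 2010 + 56 days = December 30, 2010.
December 30, 2010 is a Thursday and not a legal holiday, so no extension applies.

December 30, 2010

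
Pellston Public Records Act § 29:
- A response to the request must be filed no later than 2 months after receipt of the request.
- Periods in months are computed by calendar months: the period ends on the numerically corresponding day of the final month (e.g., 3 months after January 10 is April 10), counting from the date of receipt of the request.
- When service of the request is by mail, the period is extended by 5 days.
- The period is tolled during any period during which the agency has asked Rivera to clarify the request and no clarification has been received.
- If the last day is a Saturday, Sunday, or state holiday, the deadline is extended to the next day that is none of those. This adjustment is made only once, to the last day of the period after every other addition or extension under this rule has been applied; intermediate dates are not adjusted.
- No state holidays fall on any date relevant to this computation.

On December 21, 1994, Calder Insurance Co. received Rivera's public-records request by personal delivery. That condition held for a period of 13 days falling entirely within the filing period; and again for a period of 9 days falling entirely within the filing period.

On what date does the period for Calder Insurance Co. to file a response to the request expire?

2 months after December 21, 1994 is February 21, 1995.
Service was not by mail, so no mail extension applies.
Tolling adds 13 days: February 21, 1995 + 13 days = March 6, 1995.
Tolling adds 9 days: March 6, 1995 + 9 days = March 15, 1995.
March 15, 1995 is a Wednesday and not a state holiday, so no extension applies.

March 15, 1995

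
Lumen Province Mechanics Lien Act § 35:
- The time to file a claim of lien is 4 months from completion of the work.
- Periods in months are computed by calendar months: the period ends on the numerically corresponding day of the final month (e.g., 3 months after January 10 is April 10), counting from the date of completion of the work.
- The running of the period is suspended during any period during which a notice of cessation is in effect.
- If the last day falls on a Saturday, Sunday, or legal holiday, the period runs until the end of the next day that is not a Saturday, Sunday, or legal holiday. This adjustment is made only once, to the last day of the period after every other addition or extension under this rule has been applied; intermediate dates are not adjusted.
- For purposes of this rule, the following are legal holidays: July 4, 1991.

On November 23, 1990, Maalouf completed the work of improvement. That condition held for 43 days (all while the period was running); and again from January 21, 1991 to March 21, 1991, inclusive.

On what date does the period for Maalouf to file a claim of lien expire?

4 months after November 23, 1990 is March 23, 1991.
Tolling adds 43 days: March 23, 1991 + 43 days = May 5, 1991.
From January 21, 1991 through March 21, 1991 inclusive is 60 days; tolling adds 60 days: May 5, 1991 + 60 days = July 4, 1991.
July 4, 1991 is a listed holiday. The next qualifying day is July 5, 1991.

July 5, 1991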